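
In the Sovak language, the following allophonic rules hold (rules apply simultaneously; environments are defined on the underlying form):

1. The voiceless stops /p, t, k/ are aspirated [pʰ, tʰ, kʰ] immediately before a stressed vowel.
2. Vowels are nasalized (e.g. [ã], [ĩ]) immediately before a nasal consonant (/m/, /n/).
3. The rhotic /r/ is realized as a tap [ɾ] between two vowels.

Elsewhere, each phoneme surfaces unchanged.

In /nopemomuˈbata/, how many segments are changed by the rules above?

Segments that undergo a rule: /e/ → [ẽ] (rule 2); /o/ → [õ] (rule 2).
All other segments surface unchanged.

2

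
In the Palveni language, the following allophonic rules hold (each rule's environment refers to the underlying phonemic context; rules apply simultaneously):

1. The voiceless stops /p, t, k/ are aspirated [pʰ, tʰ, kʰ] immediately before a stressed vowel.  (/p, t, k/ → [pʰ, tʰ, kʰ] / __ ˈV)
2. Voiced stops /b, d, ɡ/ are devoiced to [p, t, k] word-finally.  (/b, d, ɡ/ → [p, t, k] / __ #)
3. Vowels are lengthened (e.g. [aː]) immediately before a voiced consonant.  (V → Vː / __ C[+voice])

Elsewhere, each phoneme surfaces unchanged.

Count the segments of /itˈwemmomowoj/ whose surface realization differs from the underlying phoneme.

Segments that undergo a rule: /e/ → [eː] (rule 3); /o/ → [oː] (rule 3); /o/ → [oː] (rule 3); /o/ → [oː] (rule 3).
All other segments surface unchanged.

4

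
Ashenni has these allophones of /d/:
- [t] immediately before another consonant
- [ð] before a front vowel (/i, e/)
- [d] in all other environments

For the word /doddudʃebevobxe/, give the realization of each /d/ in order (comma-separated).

Occurrence 1 (position 1): no conditioning environment matches → elsewhere allophone [d].
Occurrence 2 (position 3): immediately before another consonant → [t].
Occurrence 3 (position 4): no conditioning environment matches → elsewhere allophone [d].
Occurrence 4 (position 6): immediately before another consonant → [t].

[d], [t], [d], [t]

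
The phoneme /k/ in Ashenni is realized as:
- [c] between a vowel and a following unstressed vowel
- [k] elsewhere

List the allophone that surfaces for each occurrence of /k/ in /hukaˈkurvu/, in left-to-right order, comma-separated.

[c], [k]

Occurrence 1 (position 3): between a vowel and a following unstressed vowel → [c].
Occurrence 2 (position 5): no conditioning environment matches → elsewhere allophone [k].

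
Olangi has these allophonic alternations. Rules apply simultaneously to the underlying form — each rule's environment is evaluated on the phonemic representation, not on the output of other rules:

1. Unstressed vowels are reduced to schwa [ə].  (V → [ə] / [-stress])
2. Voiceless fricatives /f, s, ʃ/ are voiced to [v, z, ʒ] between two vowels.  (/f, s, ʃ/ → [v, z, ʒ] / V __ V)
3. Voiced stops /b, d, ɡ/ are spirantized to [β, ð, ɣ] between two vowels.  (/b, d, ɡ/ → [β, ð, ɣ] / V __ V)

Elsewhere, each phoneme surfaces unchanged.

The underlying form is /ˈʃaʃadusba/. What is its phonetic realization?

/ʃ/ — word-initial; rule 2 does not apply here → [ʃ].
/a/ — between /ʃ/ and /ʃ/; rule 1 does not apply here → [a].
/ʃ/ — between /a/ and /a/, between two vowels — surfaces as [ʒ] (rule 2).
Rule 1 applies to /a/ (between /ʃ/ and /d/: in an unstressed syllable) → [ə].
/d/ (between /a/ and /u/): between two vowels, so rule 3 applies → [ð].
Rule 1 applies to /u/ (between /d/ and /s/: in an unstressed syllable) → [ə].
/s/ (between /u/ and /b/) fails the environment for rule 2, so it stays [s].
/b/ (between /s/ and /a/) is in the target of rule 3 but the environment (between two vowels) is not met → [b].
Rule 1 applies to /a/ (word-final: in an unstressed syllable) → [ə].

[ˈʃaʒəðəsbə]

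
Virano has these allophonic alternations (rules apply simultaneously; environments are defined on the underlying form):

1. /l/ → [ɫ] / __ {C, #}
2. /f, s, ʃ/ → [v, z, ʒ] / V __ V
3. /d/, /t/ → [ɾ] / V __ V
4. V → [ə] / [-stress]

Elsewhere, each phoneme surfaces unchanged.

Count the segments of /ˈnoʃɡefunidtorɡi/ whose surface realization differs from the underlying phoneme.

6

Segments that undergo a rule: /e/ → [ə] (rule 4); /f/ → [v] (rule 2); /u/ → [ə] (rule 4); /i/ → [ə] (rule 4); /o/ → [ə] (rule 4); /i/ → [ə] (rule 4).
All other segments surface unchanged.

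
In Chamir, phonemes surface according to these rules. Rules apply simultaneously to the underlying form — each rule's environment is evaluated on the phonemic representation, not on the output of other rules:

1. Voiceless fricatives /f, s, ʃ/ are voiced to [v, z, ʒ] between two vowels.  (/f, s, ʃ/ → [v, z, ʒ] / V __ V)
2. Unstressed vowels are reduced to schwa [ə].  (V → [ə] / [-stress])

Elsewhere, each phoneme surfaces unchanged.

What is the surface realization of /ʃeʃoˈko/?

/ʃ/ (word-initial): rule 1 targets it, but not between two vowels → unchanged [ʃ].
/e/ (between /ʃ/ and /ʃ/) occurs in an unstressed syllable → [ə] by rule 2.
/ʃ/ meets the environment for rule 1 (between two vowels) → [ʒ].
/o/ — between /ʃ/ and /k/, in an unstressed syllable — surfaces as [ə] (rule 2).
/k/ (between /o/ and /o/): no rule targets it → [k].
/o/ (word-final) fails the environment for rule 2, so it stays [o].

[ʃəʒəˈko]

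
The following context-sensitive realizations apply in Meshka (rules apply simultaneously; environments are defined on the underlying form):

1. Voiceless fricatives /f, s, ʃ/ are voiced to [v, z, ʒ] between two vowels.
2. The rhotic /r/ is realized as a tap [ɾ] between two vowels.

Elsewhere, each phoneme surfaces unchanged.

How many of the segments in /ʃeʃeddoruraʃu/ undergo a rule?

4

Segments that undergo a rule: /ʃ/ → [ʒ] (rule 1); /r/ → [ɾ] (rule 2); /r/ → [ɾ] (rule 2); /ʃ/ → [ʒ] (rule 1).
All other segments surface unchanged.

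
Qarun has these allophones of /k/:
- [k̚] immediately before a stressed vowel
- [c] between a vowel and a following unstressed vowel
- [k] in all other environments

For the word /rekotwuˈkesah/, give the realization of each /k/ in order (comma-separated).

[c], [k̚]

Occurrence 1 (position 3): between a vowel and a following unstressed vowel → [c].
Occurrence 2 (position 8): immediately before a stressed vowel → [k̚].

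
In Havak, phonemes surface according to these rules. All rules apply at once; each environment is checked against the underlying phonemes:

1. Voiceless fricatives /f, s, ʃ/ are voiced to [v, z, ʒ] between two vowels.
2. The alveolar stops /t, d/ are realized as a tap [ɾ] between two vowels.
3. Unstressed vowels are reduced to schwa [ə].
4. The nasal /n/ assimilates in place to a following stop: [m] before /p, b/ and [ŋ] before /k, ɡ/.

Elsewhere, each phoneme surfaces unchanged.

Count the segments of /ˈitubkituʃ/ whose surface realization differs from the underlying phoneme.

Segments that undergo a rule: /t/ → [ɾ] (rule 2); /u/ → [ə] (rule 3); /i/ → [ə] (rule 3); /t/ → [ɾ] (rule 2); /u/ → [ə] (rule 3).
All other segments surface unchanged.

5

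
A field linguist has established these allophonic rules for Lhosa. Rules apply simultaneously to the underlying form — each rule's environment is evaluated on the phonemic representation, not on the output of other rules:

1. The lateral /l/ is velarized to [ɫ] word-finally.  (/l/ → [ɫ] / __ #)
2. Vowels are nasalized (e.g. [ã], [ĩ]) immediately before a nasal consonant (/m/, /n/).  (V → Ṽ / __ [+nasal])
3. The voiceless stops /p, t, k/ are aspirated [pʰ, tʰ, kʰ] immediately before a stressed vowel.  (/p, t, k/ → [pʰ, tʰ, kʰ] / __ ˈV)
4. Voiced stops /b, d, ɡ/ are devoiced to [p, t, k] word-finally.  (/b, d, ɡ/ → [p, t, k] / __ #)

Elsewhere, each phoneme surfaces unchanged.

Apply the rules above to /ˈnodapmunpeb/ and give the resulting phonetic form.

/n/ (word-initial) is unaffected → [n].
/o/ — between /n/ and /d/; rule 2 does not apply here → [o].
/d/ (between /o/ and /a/) is in the target of rule 4 but the environment (word-finally) is not met → [d].
/a/ — between /d/ and /p/; rule 2 does not apply here → [a].
/p/ (between /a/ and /m/) fails the environment for rule 3, so it stays [p].
/m/ — not in any rule's target class → [m].
Rule 2 applies to /u/ (between /m/ and /n/: before a nasal consonant) → [ũ].
/n/ — not in any rule's target class → [n].
/p/ (between /n/ and /e/): rule 3 targets it, but not immediately before a stressed vowel → unchanged [p].
/e/ (between /p/ and /b/) is in the target of rule 2 but the environment (before a nasal consonant) is not met → [e].
/b/ (word-final): word-finally, so rule 4 applies → [p].

[ˈnodapmũnpep]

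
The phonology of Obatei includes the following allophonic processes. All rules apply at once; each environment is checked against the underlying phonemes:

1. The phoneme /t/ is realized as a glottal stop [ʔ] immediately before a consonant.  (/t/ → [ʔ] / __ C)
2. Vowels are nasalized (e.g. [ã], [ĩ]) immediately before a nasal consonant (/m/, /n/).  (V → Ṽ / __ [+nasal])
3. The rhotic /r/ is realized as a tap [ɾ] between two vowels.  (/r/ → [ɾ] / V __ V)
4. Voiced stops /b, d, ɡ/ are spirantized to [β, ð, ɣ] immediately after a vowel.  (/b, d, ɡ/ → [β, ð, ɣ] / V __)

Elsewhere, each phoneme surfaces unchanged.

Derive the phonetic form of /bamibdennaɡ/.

[bãmiβdẽnnaɣ]

/b/ — word-initial; rule 4 does not apply here → [b].
/a/ (between /b/ and /m/): before a nasal consonant, so rule 2 applies → [ã].
/i/ (between /m/ and /b/) fails the environment for rule 2, so it stays [i].
/b/ — between /i/ and /d/, immediately after a vowel — surfaces as [β] (rule 4).
/d/ — between /b/ and /e/; rule 4 does not apply here → [d].
/e/ (between /d/ and /n/) occurs before a nasal consonant → [ẽ] by rule 2.
/a/ (between /n/ and /ɡ/) is in the target of rule 2 but the environment (before a nasal consonant) is not met → [a].
/ɡ/ meets the environment for rule 4 (immediately after a vowel) → [ɣ].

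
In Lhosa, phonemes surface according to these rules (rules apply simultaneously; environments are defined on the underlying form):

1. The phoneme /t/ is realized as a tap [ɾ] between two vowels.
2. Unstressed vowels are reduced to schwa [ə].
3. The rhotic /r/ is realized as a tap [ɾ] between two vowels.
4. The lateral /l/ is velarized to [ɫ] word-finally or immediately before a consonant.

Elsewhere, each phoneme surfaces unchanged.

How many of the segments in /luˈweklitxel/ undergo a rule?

4

Segments that undergo a rule: /u/ → [ə] (rule 2); /i/ → [ə] (rule 2); /e/ → [ə] (rule 2); /l/ → [ɫ] (rule 4).
All other segments surface unchanged.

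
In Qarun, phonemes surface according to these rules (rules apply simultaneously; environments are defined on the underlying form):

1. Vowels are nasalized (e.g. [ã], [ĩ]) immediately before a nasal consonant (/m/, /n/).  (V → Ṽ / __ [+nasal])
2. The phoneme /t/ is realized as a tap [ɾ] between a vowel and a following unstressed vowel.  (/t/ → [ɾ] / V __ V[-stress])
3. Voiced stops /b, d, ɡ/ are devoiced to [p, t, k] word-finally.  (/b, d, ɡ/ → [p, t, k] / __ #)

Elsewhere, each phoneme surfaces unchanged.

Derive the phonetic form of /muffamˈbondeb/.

/u/ (between /m/ and /f/) fails the environment for rule 1, so it stays [u].
/a/ meets the environment for rule 1 (before a nasal consonant) → [ã].
/b/ (between /m/ and /o/): rule 3 targets it, but not word-finally → unchanged [b].
/o/ — between /b/ and /n/, before a nasal consonant — surfaces as [õ] (rule 1).
/d/ (between /n/ and /e/) is in the target of rule 3 but the environment (word-finally) is not met → [d].
/e/ (between /d/ and /b/): rule 1 targets it, but not before a nasal consonant → unchanged [e].
/b/ meets the environment for rule 3 (word-finally) → [p].

[muffãmˈbõndep]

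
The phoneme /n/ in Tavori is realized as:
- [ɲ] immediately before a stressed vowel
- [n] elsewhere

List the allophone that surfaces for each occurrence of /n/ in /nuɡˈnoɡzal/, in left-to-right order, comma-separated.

[n], [ɲ]

Occurrence 1 (position 1): no conditioning environment matches → elsewhere allophone [n].
Occurrence 2 (position 4): immediately before a stressed vowel → [ɲ].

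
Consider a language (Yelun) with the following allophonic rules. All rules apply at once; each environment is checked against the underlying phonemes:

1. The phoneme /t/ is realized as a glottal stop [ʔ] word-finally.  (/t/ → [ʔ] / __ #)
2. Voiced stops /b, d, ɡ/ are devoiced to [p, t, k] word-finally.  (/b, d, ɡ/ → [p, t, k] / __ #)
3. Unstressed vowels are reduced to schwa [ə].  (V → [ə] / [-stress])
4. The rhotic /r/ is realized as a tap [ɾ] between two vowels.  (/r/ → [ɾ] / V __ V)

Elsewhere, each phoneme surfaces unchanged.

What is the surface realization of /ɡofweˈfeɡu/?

[ɡəfwəˈfeɡə]

/ɡ/ (word-initial) fails the environment for rule 2, so it stays [ɡ].
/o/ meets the environment for rule 3 (in an unstressed syllable) → [ə].
/f/ (between /o/ and /w/) is unaffected → [f].
/w/ stays [w].
Rule 3 applies to /e/ (between /w/ and /f/: in an unstressed syllable) → [ə].
/f/ stays [f].
/e/ (between /f/ and /ɡ/): rule 3 targets it, but not in an unstressed syllable → unchanged [e].
/ɡ/ — between /e/ and /u/; rule 2 does not apply here → [ɡ].
Rule 3 applies to /u/ (word-final: in an unstressed syllable) → [ə].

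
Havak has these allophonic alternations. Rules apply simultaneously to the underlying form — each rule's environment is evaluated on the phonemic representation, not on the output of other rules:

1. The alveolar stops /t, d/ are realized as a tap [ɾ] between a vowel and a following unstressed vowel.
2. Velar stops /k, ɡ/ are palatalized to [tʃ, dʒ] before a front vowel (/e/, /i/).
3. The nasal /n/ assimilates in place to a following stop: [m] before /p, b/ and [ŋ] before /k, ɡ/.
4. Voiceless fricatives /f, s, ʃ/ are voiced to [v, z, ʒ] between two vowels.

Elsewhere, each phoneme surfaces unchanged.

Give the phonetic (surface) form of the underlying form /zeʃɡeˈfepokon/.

/z/ (word-initial) is unaffected → [z].
/e/ (between /z/ and /ʃ/): no rule targets it → [e].
/ʃ/ (between /e/ and /ɡ/) is in the target of rule 4 but the environment (between two vowels) is not met → [ʃ].
Rule 2 applies to /ɡ/ (between /ʃ/ and /e/: before a front vowel) → [dʒ].
/e/ stays [e].
/f/ (between /e/ and /e/) occurs between two vowels → [v] by rule 4.
/e/ (between /f/ and /p/): no rule targets it → [e].
/p/ (between /e/ and /o/) is unaffected → [p].
/o/ — not in any rule's target class → [o].
/k/ (between /o/ and /o/): rule 2 targets it, but not before a front vowel → unchanged [k].
/o/ stays [o].
/n/ — word-final; rule 3 does not apply here → [n].

[zeʃdʒeˈvepokon]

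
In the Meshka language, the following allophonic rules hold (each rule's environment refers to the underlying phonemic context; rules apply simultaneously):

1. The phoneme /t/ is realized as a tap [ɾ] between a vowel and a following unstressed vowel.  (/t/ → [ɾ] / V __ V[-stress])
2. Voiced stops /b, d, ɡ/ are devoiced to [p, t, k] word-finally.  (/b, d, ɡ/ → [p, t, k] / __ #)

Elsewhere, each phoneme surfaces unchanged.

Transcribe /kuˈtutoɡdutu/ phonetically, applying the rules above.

[kuˈtuɾoɡduɾu]

/t/ (between /u/ and /u/) fails the environment for rule 1, so it stays [t].
Rule 1 applies to /t/ (between /u/ and /o/: between a vowel and a following unstressed vowel) → [ɾ].
/ɡ/ (between /o/ and /d/) is in the target of rule 2 but the environment (word-finally) is not met → [ɡ].
/d/ (between /ɡ/ and /u/) is in the target of rule 2 but the environment (word-finally) is not met → [d].
/t/ (between /u/ and /u/): between a vowel and a following unstressed vowel, so rule 1 applies → [ɾ].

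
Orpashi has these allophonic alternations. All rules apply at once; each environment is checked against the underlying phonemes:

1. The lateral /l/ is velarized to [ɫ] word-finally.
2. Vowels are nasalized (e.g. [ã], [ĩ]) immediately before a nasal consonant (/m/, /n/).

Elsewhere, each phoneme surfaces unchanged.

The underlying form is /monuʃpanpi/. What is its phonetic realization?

[mõnuʃpãnpi]

/m/ (word-initial): no rule targets it → [m].
Rule 2 applies to /o/ (between /m/ and /n/: before a nasal consonant) → [õ].
/n/ — not in any rule's target class → [n].
/u/ (between /n/ and /ʃ/) fails the environment for rule 2, so it stays [u].
/ʃ/ (between /u/ and /p/): no rule targets it → [ʃ].
/p/ — not in any rule's target class → [p].
/a/ — between /p/ and /n/, before a nasal consonant — surfaces as [ã] (rule 2).
/n/ (between /a/ and /p/): no rule targets it → [n].
/p/ (between /n/ and /i/): no rule targets it → [p].
/i/ — word-final; rule 2 does not apply here → [i].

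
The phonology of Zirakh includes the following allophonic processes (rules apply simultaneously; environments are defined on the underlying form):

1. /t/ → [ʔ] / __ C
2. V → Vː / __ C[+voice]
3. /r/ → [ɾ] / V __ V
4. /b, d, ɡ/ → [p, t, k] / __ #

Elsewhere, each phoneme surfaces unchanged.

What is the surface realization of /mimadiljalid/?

[miːmaːdiːljaːliːt]

/m/ (word-initial): no rule targets it → [m].
/i/ meets the environment for rule 2 (before a voiced consonant) → [iː].
/m/ stays [m].
/a/ (between /m/ and /d/): before a voiced consonant, so rule 2 applies → [aː].
/d/ (between /a/ and /i/) is in the target of rule 4 but the environment (word-finally) is not met → [d].
Rule 2 applies to /i/ (between /d/ and /l/: before a voiced consonant) → [iː].
/l/ — not in any rule's target class → [l].
/j/ (between /l/ and /a/): no rule targets it → [j].
/a/ — between /j/ and /l/, before a voiced consonant — surfaces as [aː] (rule 2).
/l/ (between /a/ and /i/): no rule targets it → [l].
/i/ (between /l/ and /d/) occurs before a voiced consonant → [iː] by rule 2.
/d/ — word-final, word-finally — surfaces as [t] (rule 4).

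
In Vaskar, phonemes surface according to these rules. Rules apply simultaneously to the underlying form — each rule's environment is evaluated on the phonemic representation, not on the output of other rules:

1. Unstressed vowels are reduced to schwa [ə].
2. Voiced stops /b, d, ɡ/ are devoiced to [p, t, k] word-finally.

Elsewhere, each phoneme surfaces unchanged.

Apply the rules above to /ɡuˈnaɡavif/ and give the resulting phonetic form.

/ɡ/ (word-initial) is in the target of rule 2 but the environment (word-finally) is not met → [ɡ].
/u/ — between /ɡ/ and /n/, in an unstressed syllable — surfaces as [ə] (rule 1).
/a/ — between /n/ and /ɡ/; rule 1 does not apply here → [a].
/ɡ/ — between /a/ and /a/; rule 2 does not apply here → [ɡ].
/a/ — between /ɡ/ and /v/, in an unstressed syllable — surfaces as [ə] (rule 1).
/i/ (between /v/ and /f/): in an unstressed syllable, so rule 1 applies → [ə].

[ɡəˈnaɡəvəf]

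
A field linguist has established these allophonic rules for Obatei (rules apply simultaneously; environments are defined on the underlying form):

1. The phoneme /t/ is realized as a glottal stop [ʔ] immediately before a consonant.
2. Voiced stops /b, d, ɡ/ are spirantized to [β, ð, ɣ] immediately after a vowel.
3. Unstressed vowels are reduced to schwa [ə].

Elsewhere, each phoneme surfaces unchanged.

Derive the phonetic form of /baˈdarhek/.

/b/ (word-initial) fails the environment for rule 2, so it stays [b].
/a/ (between /b/ and /d/) occurs in an unstressed syllable → [ə] by rule 3.
/d/ meets the environment for rule 2 (immediately after a vowel) → [ð].
/a/ (between /d/ and /r/) is in the target of rule 3 but the environment (in an unstressed syllable) is not met → [a].
/r/ (between /a/ and /h/) is unaffected → [r].
/h/ stays [h].
/e/ — between /h/ and /k/, in an unstressed syllable — surfaces as [ə] (rule 3).
/k/ — not in any rule's target class → [k].

[bəˈðarhək]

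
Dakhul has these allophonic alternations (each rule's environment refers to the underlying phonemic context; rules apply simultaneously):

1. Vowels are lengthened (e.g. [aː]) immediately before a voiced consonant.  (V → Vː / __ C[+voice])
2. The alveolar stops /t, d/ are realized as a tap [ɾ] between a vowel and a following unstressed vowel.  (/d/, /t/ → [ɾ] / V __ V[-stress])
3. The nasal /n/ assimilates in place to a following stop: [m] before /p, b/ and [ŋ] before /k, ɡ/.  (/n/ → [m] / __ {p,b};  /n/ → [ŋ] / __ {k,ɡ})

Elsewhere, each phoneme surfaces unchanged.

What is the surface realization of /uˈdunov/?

/u/ meets the environment for rule 1 (before a voiced consonant) → [uː].
/d/ — between /u/ and /u/; rule 2 does not apply here → [d].
/u/ (between /d/ and /n/) occurs before a voiced consonant → [uː] by rule 1.
/n/ (between /u/ and /o/): rule 3 targets it, but not before a labial or velar stop → unchanged [n].
/o/ (between /n/ and /v/) occurs before a voiced consonant → [oː] by rule 1.
/v/ (word-final): no rule targets it → [v].

[uːˈduːnoːv]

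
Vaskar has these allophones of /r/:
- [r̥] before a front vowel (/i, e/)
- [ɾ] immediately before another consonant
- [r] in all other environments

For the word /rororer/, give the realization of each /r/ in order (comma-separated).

Occurrence 1 (position 1): no conditioning environment matches → elsewhere allophone [r].
Occurrence 2 (position 3): no conditioning environment matches → elsewhere allophone [r].
Occurrence 3 (position 5): before a front vowel (/i, e/) → [r̥].
Occurrence 4 (position 7): no conditioning environment matches → elsewhere allophone [r].

[r], [r], [r̥], [r]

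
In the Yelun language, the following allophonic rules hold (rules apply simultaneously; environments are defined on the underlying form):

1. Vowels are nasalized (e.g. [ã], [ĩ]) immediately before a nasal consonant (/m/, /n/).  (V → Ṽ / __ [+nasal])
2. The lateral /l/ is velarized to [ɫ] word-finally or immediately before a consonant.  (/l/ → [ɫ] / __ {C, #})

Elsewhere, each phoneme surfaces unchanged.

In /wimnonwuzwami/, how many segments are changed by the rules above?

Segments that undergo a rule: /i/ → [ĩ] (rule 1); /o/ → [õ] (rule 1); /a/ → [ã] (rule 1).
All other segments surface unchanged.

3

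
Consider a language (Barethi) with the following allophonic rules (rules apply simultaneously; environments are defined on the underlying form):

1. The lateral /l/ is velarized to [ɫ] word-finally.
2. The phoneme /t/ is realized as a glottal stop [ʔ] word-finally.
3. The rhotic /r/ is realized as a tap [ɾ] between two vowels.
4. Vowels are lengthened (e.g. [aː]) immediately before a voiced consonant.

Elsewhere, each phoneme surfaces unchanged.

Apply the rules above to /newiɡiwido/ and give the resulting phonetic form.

[neːwiːɡiːwiːdo]

/n/ — not in any rule's target class → [n].
Rule 4 applies to /e/ (between /n/ and /w/: before a voiced consonant) → [eː].
/w/ stays [w].
Rule 4 applies to /i/ (between /w/ and /ɡ/: before a voiced consonant) → [iː].
/ɡ/ (between /i/ and /i/) is unaffected → [ɡ].
/i/ (between /ɡ/ and /w/): before a voiced consonant, so rule 4 applies → [iː].
/w/ (between /i/ and /i/) is unaffected → [w].
/i/ (between /w/ and /d/): before a voiced consonant, so rule 4 applies → [iː].
/d/ — not in any rule's target class → [d].
/o/ — word-final; rule 4 does not apply here → [o].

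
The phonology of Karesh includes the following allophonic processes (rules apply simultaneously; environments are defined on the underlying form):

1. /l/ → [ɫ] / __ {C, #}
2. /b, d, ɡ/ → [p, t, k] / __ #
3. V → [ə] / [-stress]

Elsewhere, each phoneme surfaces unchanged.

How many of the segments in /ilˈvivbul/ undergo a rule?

Segments that undergo a rule: /i/ → [ə] (rule 3); /l/ → [ɫ] (rule 1); /u/ → [ə] (rule 3); /l/ → [ɫ] (rule 1).
All other segments surface unchanged.

4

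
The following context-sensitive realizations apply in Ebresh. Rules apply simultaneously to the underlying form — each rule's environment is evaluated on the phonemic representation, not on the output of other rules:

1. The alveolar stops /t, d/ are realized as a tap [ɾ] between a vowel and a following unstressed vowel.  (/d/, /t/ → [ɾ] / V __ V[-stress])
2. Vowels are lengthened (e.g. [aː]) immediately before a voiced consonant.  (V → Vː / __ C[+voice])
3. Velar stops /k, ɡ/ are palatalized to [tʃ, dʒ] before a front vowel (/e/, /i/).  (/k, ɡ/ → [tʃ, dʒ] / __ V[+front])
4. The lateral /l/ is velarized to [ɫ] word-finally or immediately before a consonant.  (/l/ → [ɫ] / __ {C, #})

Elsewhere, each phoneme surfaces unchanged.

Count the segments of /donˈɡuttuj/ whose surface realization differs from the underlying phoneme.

2

Segments that undergo a rule: /o/ → [oː] (rule 2); /u/ → [uː] (rule 2).
All other segments surface unchanged.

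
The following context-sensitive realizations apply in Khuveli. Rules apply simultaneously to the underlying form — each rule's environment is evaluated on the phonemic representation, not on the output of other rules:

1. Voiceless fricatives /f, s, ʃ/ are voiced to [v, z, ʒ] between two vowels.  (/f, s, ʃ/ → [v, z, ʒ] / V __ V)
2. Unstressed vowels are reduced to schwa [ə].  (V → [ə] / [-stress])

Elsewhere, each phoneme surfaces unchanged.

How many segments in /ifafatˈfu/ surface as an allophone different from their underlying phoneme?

5

Segments that undergo a rule: /i/ → [ə] (rule 2); /f/ → [v] (rule 1); /a/ → [ə] (rule 2); /f/ → [v] (rule 1); /a/ → [ə] (rule 2).
All other segments surface unchanged.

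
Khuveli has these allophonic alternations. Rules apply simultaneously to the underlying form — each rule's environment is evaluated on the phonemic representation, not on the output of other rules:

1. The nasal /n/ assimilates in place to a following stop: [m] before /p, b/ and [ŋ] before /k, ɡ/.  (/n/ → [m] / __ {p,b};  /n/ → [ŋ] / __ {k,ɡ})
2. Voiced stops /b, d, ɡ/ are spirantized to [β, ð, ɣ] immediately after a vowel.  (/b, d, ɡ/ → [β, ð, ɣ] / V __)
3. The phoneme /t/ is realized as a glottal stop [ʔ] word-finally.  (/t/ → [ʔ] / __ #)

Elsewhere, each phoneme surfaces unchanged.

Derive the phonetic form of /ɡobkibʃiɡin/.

/ɡ/ (word-initial) fails the environment for rule 2, so it stays [ɡ].
/o/ — not in any rule's target class → [o].
/b/ meets the environment for rule 2 (immediately after a vowel) → [β].
/k/ (between /b/ and /i/) is unaffected → [k].
/i/ — not in any rule's target class → [i].
/b/ (between /i/ and /ʃ/): immediately after a vowel, so rule 2 applies → [β].
/ʃ/ — not in any rule's target class → [ʃ].
/i/ (between /ʃ/ and /ɡ/) is unaffected → [i].
/ɡ/ meets the environment for rule 2 (immediately after a vowel) → [ɣ].
/i/ (between /ɡ/ and /n/): no rule targets it → [i].
/n/ (word-final) is in the target of rule 1 but the environment (before a labial or velar stop) is not met → [n].

[ɡoβkiβʃiɣin]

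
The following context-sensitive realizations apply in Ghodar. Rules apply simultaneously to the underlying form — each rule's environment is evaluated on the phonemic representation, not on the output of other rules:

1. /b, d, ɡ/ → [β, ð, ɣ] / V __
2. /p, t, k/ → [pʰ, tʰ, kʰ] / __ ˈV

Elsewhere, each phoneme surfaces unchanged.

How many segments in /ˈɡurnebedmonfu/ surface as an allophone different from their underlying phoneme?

2

Segments that undergo a rule: /b/ → [β] (rule 1); /d/ → [ð] (rule 1).
All other segments surface unchanged.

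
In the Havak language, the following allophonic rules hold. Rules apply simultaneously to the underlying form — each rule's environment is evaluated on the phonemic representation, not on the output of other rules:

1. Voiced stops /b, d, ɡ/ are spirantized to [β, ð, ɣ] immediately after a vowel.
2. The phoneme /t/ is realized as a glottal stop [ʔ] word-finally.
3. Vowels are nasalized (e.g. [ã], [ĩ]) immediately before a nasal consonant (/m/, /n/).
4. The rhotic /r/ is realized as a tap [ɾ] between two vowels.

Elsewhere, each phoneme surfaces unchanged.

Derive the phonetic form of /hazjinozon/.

/h/ stays [h].
/a/ (between /h/ and /z/) is in the target of rule 3 but the environment (before a nasal consonant) is not met → [a].
/z/ (between /a/ and /j/): no rule targets it → [z].
/j/ (between /z/ and /i/): no rule targets it → [j].
/i/ (between /j/ and /n/) occurs before a nasal consonant → [ĩ] by rule 3.
/n/ stays [n].
/o/ (between /n/ and /z/): rule 3 targets it, but not before a nasal consonant → unchanged [o].
/z/ (between /o/ and /o/): no rule targets it → [z].
/o/ — between /z/ and /n/, before a nasal consonant — surfaces as [õ] (rule 3).
/n/ — not in any rule's target class → [n].

[hazjĩnozõn]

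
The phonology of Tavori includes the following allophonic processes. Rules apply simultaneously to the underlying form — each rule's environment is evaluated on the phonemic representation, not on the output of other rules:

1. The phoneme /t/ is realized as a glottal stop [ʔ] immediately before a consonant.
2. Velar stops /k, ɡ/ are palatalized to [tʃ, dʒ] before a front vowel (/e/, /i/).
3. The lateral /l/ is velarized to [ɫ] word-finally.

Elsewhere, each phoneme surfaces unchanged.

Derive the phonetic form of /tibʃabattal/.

[tibʃabaʔtaɫ]

/t/ (word-initial): rule 1 targets it, but not immediately before a consonant → unchanged [t].
Rule 1 applies to /t/ (between /a/ and /t/: immediately before a consonant) → [ʔ].
/t/ (between /t/ and /a/) is in the target of rule 1 but the environment (immediately before a consonant) is not met → [t].
/l/ — word-final, word-finally — surfaces as [ɫ] (rule 3).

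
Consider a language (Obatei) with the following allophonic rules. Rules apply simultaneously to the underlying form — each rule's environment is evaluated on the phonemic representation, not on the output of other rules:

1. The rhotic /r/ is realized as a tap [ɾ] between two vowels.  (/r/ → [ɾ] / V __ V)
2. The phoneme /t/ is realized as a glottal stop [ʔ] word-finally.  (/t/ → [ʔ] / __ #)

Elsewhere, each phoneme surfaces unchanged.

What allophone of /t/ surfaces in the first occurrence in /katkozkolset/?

[t]

/t/ — between /a/ and /k/; rule 2 does not apply here → [t].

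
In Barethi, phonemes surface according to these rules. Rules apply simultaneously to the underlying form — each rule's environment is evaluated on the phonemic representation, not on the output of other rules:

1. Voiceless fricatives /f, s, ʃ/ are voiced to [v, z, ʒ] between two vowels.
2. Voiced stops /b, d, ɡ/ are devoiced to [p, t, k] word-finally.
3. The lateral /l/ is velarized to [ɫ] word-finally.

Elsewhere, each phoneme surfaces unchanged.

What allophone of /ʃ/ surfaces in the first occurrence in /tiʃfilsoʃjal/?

/ʃ/ (between /i/ and /f/) fails the environment for rule 1, so it stays [ʃ].

[ʃ]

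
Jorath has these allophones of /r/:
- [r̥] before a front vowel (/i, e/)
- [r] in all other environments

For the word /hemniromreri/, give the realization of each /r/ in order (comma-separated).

[r], [r̥], [r̥]

Occurrence 1 (position 6): no conditioning environment matches → elsewhere allophone [r].
Occurrence 2 (position 9): before a front vowel (/i, e/) → [r̥].
Occurrence 3 (position 11): before a front vowel (/i, e/) → [r̥].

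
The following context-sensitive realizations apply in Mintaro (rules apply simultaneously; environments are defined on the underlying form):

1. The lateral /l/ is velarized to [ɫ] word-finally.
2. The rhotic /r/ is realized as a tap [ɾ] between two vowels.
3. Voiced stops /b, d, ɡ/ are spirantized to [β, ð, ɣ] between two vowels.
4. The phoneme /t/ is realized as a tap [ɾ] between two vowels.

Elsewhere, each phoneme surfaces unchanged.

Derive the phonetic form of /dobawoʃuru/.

/d/ (word-initial) is in the target of rule 3 but the environment (between two vowels) is not met → [d].
/o/ stays [o].
Rule 3 applies to /b/ (between /o/ and /a/: between two vowels) → [β].
/a/ (between /b/ and /w/): no rule targets it → [a].
/w/ stays [w].
/o/ stays [o].
/ʃ/ (between /o/ and /u/): no rule targets it → [ʃ].
/u/ (between /ʃ/ and /r/): no rule targets it → [u].
/r/ — between /u/ and /u/, between two vowels — surfaces as [ɾ] (rule 2).
/u/ stays [u].

[doβawoʃuɾu]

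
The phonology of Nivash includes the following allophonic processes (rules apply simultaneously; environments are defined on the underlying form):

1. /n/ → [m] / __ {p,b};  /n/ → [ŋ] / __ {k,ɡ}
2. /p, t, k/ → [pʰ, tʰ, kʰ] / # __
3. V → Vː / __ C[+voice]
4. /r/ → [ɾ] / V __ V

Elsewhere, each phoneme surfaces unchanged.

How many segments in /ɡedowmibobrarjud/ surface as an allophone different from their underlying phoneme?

6

Segments that undergo a rule: /e/ → [eː] (rule 3); /o/ → [oː] (rule 3); /i/ → [iː] (rule 3); /o/ → [oː] (rule 3); /a/ → [aː] (rule 3); /u/ → [uː] (rule 3).
All other segments surface unchanged.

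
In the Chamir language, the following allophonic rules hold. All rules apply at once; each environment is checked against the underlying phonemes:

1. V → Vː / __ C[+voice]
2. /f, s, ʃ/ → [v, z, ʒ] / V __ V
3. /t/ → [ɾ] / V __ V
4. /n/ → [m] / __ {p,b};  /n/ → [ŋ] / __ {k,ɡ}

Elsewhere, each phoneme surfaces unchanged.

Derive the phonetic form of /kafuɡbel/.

[kavuːɡbeːl]

/a/ (between /k/ and /f/) is in the target of rule 1 but the environment (before a voiced consonant) is not met → [a].
/f/ (between /a/ and /u/): between two vowels, so rule 2 applies → [v].
/u/ (between /f/ and /ɡ/) occurs before a voiced consonant → [uː] by rule 1.
/e/ (between /b/ and /l/): before a voiced consonant, so rule 1 applies → [eː].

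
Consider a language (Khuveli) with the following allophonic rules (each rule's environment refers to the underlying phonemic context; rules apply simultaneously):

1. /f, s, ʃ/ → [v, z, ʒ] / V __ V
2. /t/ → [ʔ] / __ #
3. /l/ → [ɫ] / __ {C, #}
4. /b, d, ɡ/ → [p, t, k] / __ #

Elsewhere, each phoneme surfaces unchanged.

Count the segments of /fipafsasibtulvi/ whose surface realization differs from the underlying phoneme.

2

Segments that undergo a rule: /s/ → [z] (rule 1); /l/ → [ɫ] (rule 3).
All other segments surface unchanged.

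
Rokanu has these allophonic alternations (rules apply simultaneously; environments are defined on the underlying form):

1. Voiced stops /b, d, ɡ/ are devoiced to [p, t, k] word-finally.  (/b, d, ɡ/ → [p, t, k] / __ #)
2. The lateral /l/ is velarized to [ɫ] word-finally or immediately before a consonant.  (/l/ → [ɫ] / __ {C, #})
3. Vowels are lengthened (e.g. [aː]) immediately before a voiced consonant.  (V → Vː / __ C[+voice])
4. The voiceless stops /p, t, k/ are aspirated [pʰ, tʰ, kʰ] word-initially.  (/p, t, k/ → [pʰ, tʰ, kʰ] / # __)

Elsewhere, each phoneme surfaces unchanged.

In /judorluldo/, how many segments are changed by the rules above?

Segments that undergo a rule: /u/ → [uː] (rule 3); /o/ → [oː] (rule 3); /u/ → [uː] (rule 3); /l/ → [ɫ] (rule 2).
All other segments surface unchanged.

4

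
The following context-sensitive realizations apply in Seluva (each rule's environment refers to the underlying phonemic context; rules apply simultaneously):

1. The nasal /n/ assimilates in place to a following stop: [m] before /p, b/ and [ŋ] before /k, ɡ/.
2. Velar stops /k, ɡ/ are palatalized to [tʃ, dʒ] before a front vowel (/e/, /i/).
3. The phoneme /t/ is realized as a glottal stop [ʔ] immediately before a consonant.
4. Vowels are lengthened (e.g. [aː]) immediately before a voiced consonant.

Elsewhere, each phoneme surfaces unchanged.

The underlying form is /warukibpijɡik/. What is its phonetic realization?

/w/ (word-initial): no rule targets it → [w].
/a/ meets the environment for rule 4 (before a voiced consonant) → [aː].
/r/ — not in any rule's target class → [r].
/u/ (between /r/ and /k/): rule 4 targets it, but not before a voiced consonant → unchanged [u].
/k/ (between /u/ and /i/): before a front vowel, so rule 2 applies → [tʃ].
/i/ — between /k/ and /b/, before a voiced consonant — surfaces as [iː] (rule 4).
/b/ stays [b].
/p/ (between /b/ and /i/) is unaffected → [p].
/i/ (between /p/ and /j/): before a voiced consonant, so rule 4 applies → [iː].
/j/ stays [j].
/ɡ/ (between /j/ and /i/) occurs before a front vowel → [dʒ] by rule 2.
/i/ — between /ɡ/ and /k/; rule 4 does not apply here → [i].
/k/ (word-final): rule 2 targets it, but not before a front vowel → unchanged [k].

[waːrutʃiːbpiːjdʒik]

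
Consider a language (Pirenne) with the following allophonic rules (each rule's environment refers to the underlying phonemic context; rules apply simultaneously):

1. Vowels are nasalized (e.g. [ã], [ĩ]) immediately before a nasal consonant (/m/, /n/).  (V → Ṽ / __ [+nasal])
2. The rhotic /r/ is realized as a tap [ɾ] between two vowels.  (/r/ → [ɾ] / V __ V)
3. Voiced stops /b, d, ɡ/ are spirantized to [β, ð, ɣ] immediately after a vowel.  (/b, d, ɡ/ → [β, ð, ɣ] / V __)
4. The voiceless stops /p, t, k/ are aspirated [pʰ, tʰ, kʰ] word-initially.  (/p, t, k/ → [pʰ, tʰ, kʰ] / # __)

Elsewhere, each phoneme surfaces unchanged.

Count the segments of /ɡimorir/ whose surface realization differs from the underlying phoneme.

2

Segments that undergo a rule: /i/ → [ĩ] (rule 1); /r/ → [ɾ] (rule 2).
All other segments surface unchanged.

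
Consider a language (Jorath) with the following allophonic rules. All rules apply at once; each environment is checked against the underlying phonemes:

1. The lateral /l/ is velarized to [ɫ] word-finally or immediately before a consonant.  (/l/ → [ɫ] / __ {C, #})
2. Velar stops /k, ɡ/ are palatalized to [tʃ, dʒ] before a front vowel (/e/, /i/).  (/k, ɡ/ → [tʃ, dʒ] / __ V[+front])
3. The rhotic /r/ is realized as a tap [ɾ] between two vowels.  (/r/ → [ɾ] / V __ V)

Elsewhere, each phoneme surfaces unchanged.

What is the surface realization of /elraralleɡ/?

[eɫraɾaɫleɡ]

/e/ stays [e].
/l/ (between /e/ and /r/) occurs word-finally or immediately before a consonant → [ɫ] by rule 1.
/r/ (between /l/ and /a/) fails the environment for rule 3, so it stays [r].
/a/ stays [a].
Rule 3 applies to /r/ (between /a/ and /a/: between two vowels) → [ɾ].
/a/ (between /r/ and /l/) is unaffected → [a].
/l/ (between /a/ and /l/): word-finally or immediately before a consonant, so rule 1 applies → [ɫ].
/l/ — between /l/ and /e/; rule 1 does not apply here → [l].
/e/ (between /l/ and /ɡ/): no rule targets it → [e].
/ɡ/ — word-final; rule 2 does not apply here → [ɡ].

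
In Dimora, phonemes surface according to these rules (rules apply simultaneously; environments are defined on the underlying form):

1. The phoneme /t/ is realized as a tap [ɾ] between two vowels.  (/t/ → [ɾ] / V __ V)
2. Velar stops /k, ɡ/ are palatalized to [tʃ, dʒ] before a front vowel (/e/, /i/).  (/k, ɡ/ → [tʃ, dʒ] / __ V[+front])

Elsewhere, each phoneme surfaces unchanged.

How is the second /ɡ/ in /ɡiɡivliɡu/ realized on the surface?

[dʒ]

/ɡ/ meets the environment for rule 2 (before a front vowel) → [dʒ].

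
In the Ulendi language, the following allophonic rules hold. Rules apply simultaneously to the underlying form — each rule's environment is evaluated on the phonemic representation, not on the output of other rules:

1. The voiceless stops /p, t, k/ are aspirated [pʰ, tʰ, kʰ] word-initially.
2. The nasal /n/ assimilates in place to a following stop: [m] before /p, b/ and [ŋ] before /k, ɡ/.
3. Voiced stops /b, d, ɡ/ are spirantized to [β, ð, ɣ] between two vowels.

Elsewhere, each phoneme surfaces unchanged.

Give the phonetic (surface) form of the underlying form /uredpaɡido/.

/u/ (word-initial) is unaffected → [u].
/r/ — not in any rule's target class → [r].
/e/ (between /r/ and /d/) is unaffected → [e].
/d/ (between /e/ and /p/) is in the target of rule 3 but the environment (between two vowels) is not met → [d].
/p/ (between /d/ and /a/) is in the target of rule 1 but the environment (word-initially) is not met → [p].
/a/ stays [a].
/ɡ/ — between /a/ and /i/, between two vowels — surfaces as [ɣ] (rule 3).
/i/ (between /ɡ/ and /d/) is unaffected → [i].
Rule 3 applies to /d/ (between /i/ and /o/: between two vowels) → [ð].
/o/ stays [o].

[uredpaɣiðo]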